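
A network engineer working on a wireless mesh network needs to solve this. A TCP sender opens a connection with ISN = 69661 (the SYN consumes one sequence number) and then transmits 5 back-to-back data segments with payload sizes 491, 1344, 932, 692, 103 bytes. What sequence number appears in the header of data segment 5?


The SYN occupies sequence number ISN = 69661, so the first data byte is ISN + 1 = 69662.
SEQ of data segment i = (ISN + 1) + sum of payload sizes of segments 1..i-1.
Segment 1: SEQ = 69662, payload = 491 bytes
Segment 2: SEQ = 70153, payload = 1344 bytes
Segment 3: SEQ = 71497, payload = 932 bytes
Segment 4: SEQ = 72429, payload = 692 bytes
Segment 5: SEQ = 73121, payload = 103 bytes
SEQ of segment 5 = 69662 + 491 + 1344 + 932 + 692 = 73121

73121


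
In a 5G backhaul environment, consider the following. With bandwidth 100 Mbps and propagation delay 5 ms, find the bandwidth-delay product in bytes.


Given: bandwidth = 100 Mbps, delay = 5 ms
BDP in bits = 100 * 10^6 * 5 / 1000
BDP in bits = 500000
BDP in bytes = 500000 / 8 = 62500

62500


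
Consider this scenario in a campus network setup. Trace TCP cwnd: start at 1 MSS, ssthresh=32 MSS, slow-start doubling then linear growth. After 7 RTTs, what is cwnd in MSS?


RTT 0: cwnd = 1 MSS (initial)
RTT 1: cwnd = 2 MSS (slow start, doubled)
RTT 2: cwnd = 4 MSS (slow start, doubled)
RTT 3: cwnd = 8 MSS (slow start, doubled)
RTT 4: cwnd = 16 MSS (slow start, doubled)
RTT 5: cwnd = 32 MSS (slow start, doubled)
RTT 6: cwnd = 33 MSS (congestion avoidance, +1)
RTT 7: cwnd = 34 MSS (congestion avoidance, +1)

34


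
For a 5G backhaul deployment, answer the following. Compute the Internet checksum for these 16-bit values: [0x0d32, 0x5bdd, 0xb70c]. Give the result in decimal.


Given words: [0x0d32, 0x5bdd, 0xb70c]
Step 1: Sum all words
Raw sum = 3378 + 23517 + 46860 = 73755
Step 2: Fold carry: (8219 + 1) = 8220
One's complement = ~8220 & 0xFFFF = 57315

57315


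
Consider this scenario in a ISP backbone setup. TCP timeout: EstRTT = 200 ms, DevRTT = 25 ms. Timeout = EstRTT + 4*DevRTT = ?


Given: EstRTT = 200 ms, DevRTT = 25 ms
Timeout = EstRTT + 4 * DevRTT
4 * DevRTT = 4 * 25 = 100
Timeout = 200 + 100 = 300 ms

300


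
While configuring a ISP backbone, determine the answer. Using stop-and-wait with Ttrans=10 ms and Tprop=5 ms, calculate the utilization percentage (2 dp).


Given: Ttrans = 10 ms, Tprop = 5 ms
RTT = 2 * Tprop = 2 * 5 = 10 ms
U = Ttrans / (Ttrans + RTT)
U = 10 / (10 + 10)
U = 10 / 20 = 0.5
U% = 50.00%

50.00


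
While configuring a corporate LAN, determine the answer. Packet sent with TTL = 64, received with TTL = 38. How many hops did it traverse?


Given: initial TTL = 64, received TTL = 38
Hops = initial TTL - received TTL
Hops = 64 - 38 = 26

26


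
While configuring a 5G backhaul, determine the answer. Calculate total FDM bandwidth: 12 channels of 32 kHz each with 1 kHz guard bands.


Given: 12 channels, 32 kHz each, guard = 1 kHz
Channel bandwidth = 12 * 32 = 384 kHz
Guard bands = 11 gaps * 1 kHz = 11 kHz
Total = 384 + 11 = 395 kHz

395


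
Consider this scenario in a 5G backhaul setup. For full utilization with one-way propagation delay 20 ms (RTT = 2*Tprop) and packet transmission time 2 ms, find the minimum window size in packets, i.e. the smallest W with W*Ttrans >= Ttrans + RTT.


Given: Ttrans = 2 ms, RTT = 40 ms (= 2 * Tprop, Tprop = 20 ms)
Time until first ACK returns = Ttrans + RTT = 2 + 40 = 42 ms
Need W * Ttrans >= Ttrans + RTT  ->  W >= (Ttrans + RTT) / Ttrans
(Ttrans + RTT) / Ttrans = 42 / 2 = 21
W_min = ceil(21) = 21

21


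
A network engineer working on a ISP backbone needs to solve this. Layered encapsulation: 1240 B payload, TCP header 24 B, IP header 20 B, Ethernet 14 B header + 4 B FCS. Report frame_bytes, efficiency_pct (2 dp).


TCP segment = 1240 + 24 = 1264 B
IP packet = 1264 + 20 = 1284 B
Ethernet frame = 1284 + 14 + 4 = 1302 B
Efficiency = app / frame = 1240 / 1302 = 0.952381 = 95.2381% -> 95.24% (2 dp)

1302, 95.24


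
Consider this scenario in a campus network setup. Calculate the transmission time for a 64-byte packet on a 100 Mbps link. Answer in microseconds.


Given: packet = 64 bytes, bandwidth = 100 Mbps
Packet in bits = 64 * 8 = 512 bits
Bandwidth = 100 * 10^6 = 100000000 bps
Time = 512 / 100000000 seconds
Time in us = 512 * 10^6 / 100000000 = 5.12

5.12


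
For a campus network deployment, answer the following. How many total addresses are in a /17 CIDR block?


Given: CIDR prefix /17
Host bits = 32 - 17 = 15
Total addresses = 2^15 = 32768

32768


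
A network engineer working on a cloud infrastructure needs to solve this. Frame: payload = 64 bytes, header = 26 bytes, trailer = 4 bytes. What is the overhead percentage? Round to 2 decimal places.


Given: payload = 64 B, header = 26 B, trailer = 4 B
Overhead bytes = header + trailer = 26 + 4 = 30
Total frame = payload + overhead = 64 + 30 = 94
Overhead % = 30 / 94 * 100 = 31.9149% -> 31.91% (2 dp)

31.91


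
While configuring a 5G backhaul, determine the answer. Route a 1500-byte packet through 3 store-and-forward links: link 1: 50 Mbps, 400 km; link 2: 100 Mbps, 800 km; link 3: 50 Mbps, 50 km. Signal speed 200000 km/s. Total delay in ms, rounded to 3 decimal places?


Packet = 1500 bytes = 12000 bits. Store-and-forward: sum (t_trans + t_prop) per link.
Link 1: t_trans = 12000/(50*10^6) s = 0.2400 ms; t_prop = 400/200000 s = 2.0000 ms; subtotal = 2.2400 ms
Link 2: t_trans = 12000/(100*10^6) s = 0.1200 ms; t_prop = 800/200000 s = 4.0000 ms; subtotal = 4.1200 ms
Link 3: t_trans = 12000/(50*10^6) s = 0.2400 ms; t_prop = 50/200000 s = 0.2500 ms; subtotal = 0.4900 ms
End-to-end = 2.2400 + 4.1200 + 0.4900 = 6.8500 ms -> 6.850 ms (3 dp)

6.850


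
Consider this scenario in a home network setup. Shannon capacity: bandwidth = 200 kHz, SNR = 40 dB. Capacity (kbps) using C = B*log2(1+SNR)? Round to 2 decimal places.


Given: B = 200 kHz, SNR = 40 dB
SNR linear = 10^(40/10) = 10000
1 + SNR = 10001
log2(10001) = 13.2878566418
C = 200 * 1000 * 13.2878566418 = 2657571.3284 bps
C = 2657.571328 kbps -> 2657.57 kbps (2 dp)

2657.57


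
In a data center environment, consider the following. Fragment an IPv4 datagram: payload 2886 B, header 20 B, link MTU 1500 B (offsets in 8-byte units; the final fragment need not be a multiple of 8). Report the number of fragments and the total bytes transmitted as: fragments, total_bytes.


Max data per non-final fragment = floor((MTU - header)/8)*8 = floor((1500 - 20)/8)*8 = floor(1480/8)*8 = 1480 B
Final fragment needs no 8-byte alignment: it can carry up to MTU - header = 1480 B
Non-final fragments needed = ceil((payload - 1480) / 1480) = ceil(1406/1480) = ceil(0.9500) = 1
Number of fragments = 1 + 1 = 2
Fragment sizes (data): 1 * 1480 B + 1406 B (last, 1406 <= 1480 OK)
Total bytes sent = payload + n_frags * header = 2886 + 2*20 = 2886 + 40 = 2926 B

2, 2926


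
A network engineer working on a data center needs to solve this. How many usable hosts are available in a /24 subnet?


Given: subnet mask /24
Host bits = 32 - 24 = 8
Total addresses = 2^8 = 256
Usable hosts = 256 - 2 (network + broadcast) = 254

254


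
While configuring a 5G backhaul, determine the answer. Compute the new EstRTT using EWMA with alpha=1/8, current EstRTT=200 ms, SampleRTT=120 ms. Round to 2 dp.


Given: EstRTT = 200 ms, SampleRTT = 120 ms, alpha = 1/8
New EstRTT = (1 - alpha) * EstRTT + alpha * SampleRTT
(7/8) * 200 = 175
(1/8) * 120 = 15
New EstRTT = 175 + 15 = 190 ms -> 190.00 ms (2 dp)

190.00


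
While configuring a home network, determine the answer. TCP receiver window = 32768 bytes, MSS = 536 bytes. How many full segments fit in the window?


Given: RWND = 32768 bytes, MSS = 536 bytes
Full segments = floor(RWND / MSS)
Full segments = floor(32768 / 536)
Full segments = floor(61.1343) = 61

61


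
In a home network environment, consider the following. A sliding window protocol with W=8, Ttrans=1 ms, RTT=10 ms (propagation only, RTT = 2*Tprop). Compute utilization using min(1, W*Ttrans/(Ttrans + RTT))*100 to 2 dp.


Given: W = 8, Ttrans = 1 ms, RTT = 10 ms (= 2 * Tprop, Tprop = 5 ms)
Cycle time = Ttrans + RTT = 1 + 10 = 11 ms (first packet sent until its ACK returns)
W * Ttrans = 8 * 1 = 8 ms of sending per cycle
W * Ttrans / (Ttrans + RTT) = 8 / 11 = 0.727273
U = min(1, 0.727273) = 0.727273
U% = 72.73%

72.73


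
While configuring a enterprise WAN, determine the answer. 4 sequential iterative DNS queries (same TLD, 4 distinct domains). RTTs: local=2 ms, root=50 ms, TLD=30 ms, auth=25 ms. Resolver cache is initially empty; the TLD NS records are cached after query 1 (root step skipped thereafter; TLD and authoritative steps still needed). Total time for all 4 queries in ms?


Lookup 1 (cold cache): local + root + TLD + auth = 2 + 50 + 30 + 25 = 107 ms
Lookups 2..4 (TLD NS cached -> skip root; new domain -> still ask TLD and auth): local + TLD + auth = 2 + 30 + 25 = 57 ms each
Remaining 3 lookups: 3 * 57 = 171 ms
Total = 107 + 171 = 278 ms

278


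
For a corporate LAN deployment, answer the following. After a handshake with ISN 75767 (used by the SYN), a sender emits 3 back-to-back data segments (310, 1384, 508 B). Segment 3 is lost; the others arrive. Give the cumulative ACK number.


SYN uses sequence number 75767; first data byte = ISN + 1 = 75768.
Segment 1: SEQ = 75768, len = 310 B, covers [75768, 76077]
Segment 2: SEQ = 76078, len = 1384 B, covers [76078, 77461]
Segment 3: SEQ = 77462, len = 508 B, covers [77462, 77969] [LOST]
In-order data received: bytes [75768, 77461] (segments 1..2).
Segment 3 missing -> gap begins at byte 77462.
Cumulative ACK = next expected in-order byte = 75768 + 310 + 1384 = 77462

77462


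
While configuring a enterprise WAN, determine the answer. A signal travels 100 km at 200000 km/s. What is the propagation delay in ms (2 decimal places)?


Given: distance = 100 km, speed = 200000 km/s
Delay = distance / speed = 100 / 200000 seconds
Delay in ms = 100 * 1000 / 200000
Delay = 0.5000 ms
Rounded to 2 dp = 0.50 ms

0.50


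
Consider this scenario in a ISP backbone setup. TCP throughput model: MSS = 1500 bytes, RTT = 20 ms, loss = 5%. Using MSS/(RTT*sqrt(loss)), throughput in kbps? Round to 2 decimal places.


Given: MSS = 1500 bytes, RTT = 20 ms, loss = 5%
RTT in seconds = 20 / 1000 = 0.02
Loss rate = 5% = 0.05
sqrt(loss) = sqrt(0.05) = 0.223606797750
Throughput (bytes/s) = 1500 / (0.02 * 0.223606797750) = 335410.1966
Throughput (kbps) = 335410.1966 * 8 / 1000 = 2683.281573 -> 2683.28 kbps (2 dp)

2683.28


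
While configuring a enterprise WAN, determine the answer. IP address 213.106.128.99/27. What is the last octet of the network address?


Given: IP = 213.106.128.99, prefix = /27
Subnet mask = 255.255.255.224
Last octet of IP: 99
Last octet of mask: 224
Network last octet = 99 AND 224 = 96

96


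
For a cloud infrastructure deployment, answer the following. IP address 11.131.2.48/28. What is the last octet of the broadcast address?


Given: IP = 11.131.2.48, prefix = /28
Host bits = 32 - 28 = 4
Network last octet = 48 AND mask = 48
Host part size = 2^4 - 1 = 15
Broadcast last octet = 48 OR 15 = 63

63


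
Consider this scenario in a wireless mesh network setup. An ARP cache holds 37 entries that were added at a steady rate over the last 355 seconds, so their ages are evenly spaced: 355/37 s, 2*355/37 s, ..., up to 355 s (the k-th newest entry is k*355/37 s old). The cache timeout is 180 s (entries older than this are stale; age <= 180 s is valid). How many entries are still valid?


Ages are k * 355/37 s for k = 1..37 (spacing = 9.5946 s).
Entry k is valid iff k * 355/37 <= 180 iff k <= 37 * 180 / 355 = 18.7606
n_valid = floor(18.7606) = 18
(n_stale = 37 - 18 = 19)

18


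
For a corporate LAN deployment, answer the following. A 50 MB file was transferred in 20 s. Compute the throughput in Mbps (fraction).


Given: file = 50 MB, time = 20 s
File in Mb = 50 * 8 = 400 Mb
Throughput = 400 / 20 Mbps
Throughput = 20 Mbps

20


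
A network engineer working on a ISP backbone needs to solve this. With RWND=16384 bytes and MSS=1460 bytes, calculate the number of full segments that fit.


Given: RWND = 16384 bytes, MSS = 1460 bytes
Full segments = floor(RWND / MSS)
Full segments = floor(16384 / 1460)
Full segments = floor(11.2219) = 11

11


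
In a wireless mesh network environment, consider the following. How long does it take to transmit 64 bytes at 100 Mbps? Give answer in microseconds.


Given: packet = 64 bytes, bandwidth = 100 Mbps
Packet in bits = 64 * 8 = 512 bits
Bandwidth = 100 * 10^6 = 100000000 bps
Time = 512 / 100000000 seconds
Time in us = 512 * 10^6 / 100000000 = 5.12

5.12


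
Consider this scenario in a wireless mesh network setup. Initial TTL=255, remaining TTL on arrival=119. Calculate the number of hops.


Given: initial TTL = 255, received TTL = 119
Hops = initial TTL - received TTL
Hops = 255 - 119 = 136

136


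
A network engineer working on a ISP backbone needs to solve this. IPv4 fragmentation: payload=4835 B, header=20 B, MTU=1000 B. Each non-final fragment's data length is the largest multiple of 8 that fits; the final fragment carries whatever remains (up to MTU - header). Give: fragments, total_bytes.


Max data per non-final fragment = floor((MTU - header)/8)*8 = floor((1000 - 20)/8)*8 = floor(980/8)*8 = 976 B
Final fragment needs no 8-byte alignment: it can carry up to MTU - header = 980 B
Non-final fragments needed = ceil((payload - 980) / 976) = ceil(3855/976) = ceil(3.9498) = 4
Number of fragments = 4 + 1 = 5
Fragment sizes (data): 4 * 976 B + 931 B (last, 931 <= 980 OK)
Total bytes sent = payload + n_frags * header = 4835 + 5*20 = 4835 + 100 = 4935 B

5, 4935


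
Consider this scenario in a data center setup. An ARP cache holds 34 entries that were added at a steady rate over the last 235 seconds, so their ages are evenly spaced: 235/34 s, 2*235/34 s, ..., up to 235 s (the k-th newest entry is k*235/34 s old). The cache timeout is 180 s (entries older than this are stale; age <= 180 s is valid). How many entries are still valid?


Ages are k * 235/34 s for k = 1..34 (spacing = 6.9118 s).
Entry k is valid iff k * 235/34 <= 180 iff k <= 34 * 180 / 235 = 26.0426
n_valid = floor(26.0426) = 26
(n_stale = 34 - 26 = 8)

26


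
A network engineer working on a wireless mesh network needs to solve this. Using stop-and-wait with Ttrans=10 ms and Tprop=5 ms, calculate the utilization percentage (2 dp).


Given: Ttrans = 10 ms, Tprop = 5 ms
RTT = 2 * Tprop = 2 * 5 = 10 ms
U = Ttrans / (Ttrans + RTT)
U = 10 / (10 + 10)
U = 10 / 20 = 0.5
U% = 50.00%

50.00


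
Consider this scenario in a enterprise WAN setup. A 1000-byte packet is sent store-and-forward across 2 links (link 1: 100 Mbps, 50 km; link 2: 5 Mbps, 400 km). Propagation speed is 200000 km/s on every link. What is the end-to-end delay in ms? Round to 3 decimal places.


Packet = 1000 bytes = 8000 bits. Store-and-forward: sum (t_trans + t_prop) per link.
Link 1: t_trans = 8000/(100*10^6) s = 0.0800 ms; t_prop = 50/200000 s = 0.2500 ms; subtotal = 0.3300 ms
Link 2: t_trans = 8000/(5*10^6) s = 1.6000 ms; t_prop = 400/200000 s = 2.0000 ms; subtotal = 3.6000 ms
End-to-end = 0.3300 + 3.6000 = 3.9300 ms -> 3.930 ms (3 dp)

3.930


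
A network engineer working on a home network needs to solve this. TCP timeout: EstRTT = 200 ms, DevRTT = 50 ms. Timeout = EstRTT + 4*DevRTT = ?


Given: EstRTT = 200 ms, DevRTT = 50 ms
Timeout = EstRTT + 4 * DevRTT
4 * DevRTT = 4 * 50 = 200
Timeout = 200 + 200 = 400 ms

400


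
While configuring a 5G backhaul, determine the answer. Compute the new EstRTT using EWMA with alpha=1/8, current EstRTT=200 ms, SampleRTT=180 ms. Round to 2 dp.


Given: EstRTT = 200 ms, SampleRTT = 180 ms, alpha = 1/8
New EstRTT = (1 - alpha) * EstRTT + alpha * SampleRTT
(7/8) * 200 = 175
(1/8) * 180 = 22.5
New EstRTT = 175 + 22.5 = 197.5 ms -> 197.50 ms (2 dp)

197.50


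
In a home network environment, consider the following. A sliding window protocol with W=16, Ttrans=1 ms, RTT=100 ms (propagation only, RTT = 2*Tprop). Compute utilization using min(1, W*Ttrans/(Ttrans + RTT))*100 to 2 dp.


Given: W = 16, Ttrans = 1 ms, RTT = 100 ms (= 2 * Tprop, Tprop = 50 ms)
Cycle time = Ttrans + RTT = 1 + 100 = 101 ms (first packet sent until its ACK returns)
W * Ttrans = 16 * 1 = 16 ms of sending per cycle
W * Ttrans / (Ttrans + RTT) = 16 / 101 = 0.158416
U = min(1, 0.158416) = 0.158416
U% = 15.84%

15.84


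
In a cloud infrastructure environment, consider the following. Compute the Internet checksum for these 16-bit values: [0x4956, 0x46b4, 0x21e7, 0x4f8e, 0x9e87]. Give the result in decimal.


Given words: [0x4956, 0x46b4, 0x21e7, 0x4f8e, 0x9e87]
Step 1: Sum all words
Raw sum = 18774 + 18100 + 8679 + 20366 + 40583 = 106502
Step 2: Fold carry: (40966 + 1) = 40967
One's complement = ~40967 & 0xFFFF = 24568

24568


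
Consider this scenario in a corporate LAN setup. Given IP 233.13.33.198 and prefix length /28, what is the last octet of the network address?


Given: IP = 233.13.33.198, prefix = /28
Subnet mask = 255.255.255.240
Last octet of IP: 198
Last octet of mask: 240
Network last octet = 198 AND 240 = 192

192


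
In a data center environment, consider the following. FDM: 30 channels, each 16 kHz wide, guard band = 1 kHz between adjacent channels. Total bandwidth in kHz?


Given: 30 channels, 16 kHz each, guard = 1 kHz
Channel bandwidth = 30 * 16 = 480 kHz
Guard bands = 29 gaps * 1 kHz = 29 kHz
Total = 480 + 29 = 509 kHz

509


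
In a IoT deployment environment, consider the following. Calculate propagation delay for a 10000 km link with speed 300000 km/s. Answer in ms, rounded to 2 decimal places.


Given: distance = 10000 km, speed = 300000 km/s
Delay = distance / speed = 10000 / 300000 seconds
Delay in ms = 10000 * 1000 / 300000
Delay = 33.3333 ms
Rounded to 2 dp = 33.33 ms

33.33


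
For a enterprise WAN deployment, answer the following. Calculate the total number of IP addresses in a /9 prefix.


Given: CIDR prefix /9
Host bits = 32 - 9 = 23
Total addresses = 2^23 = 8388608

8388608


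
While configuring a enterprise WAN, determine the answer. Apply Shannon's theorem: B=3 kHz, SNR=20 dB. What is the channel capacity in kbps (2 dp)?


Given: B = 3 kHz, SNR = 20 dB
SNR linear = 10^(20/10) = 100
1 + SNR = 101
log2(101) = 6.6582114828
C = 3 * 1000 * 6.6582114828 = 19974.6344 bps
C = 19.974634 kbps -> 19.97 kbps (2 dp)

19.97


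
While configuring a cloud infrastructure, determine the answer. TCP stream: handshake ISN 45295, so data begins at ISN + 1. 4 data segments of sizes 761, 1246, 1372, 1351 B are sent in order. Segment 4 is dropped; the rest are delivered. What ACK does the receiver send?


SYN uses sequence number 45295; first data byte = ISN + 1 = 45296.
Segment 1: SEQ = 45296, len = 761 B, covers [45296, 46056]
Segment 2: SEQ = 46057, len = 1246 B, covers [46057, 47302]
Segment 3: SEQ = 47303, len = 1372 B, covers [47303, 48674]
Segment 4: SEQ = 48675, len = 1351 B, covers [48675, 50025] [LOST]
In-order data received: bytes [45296, 48674] (segments 1..3).
Segment 4 missing -> gap begins at byte 48675.
Cumulative ACK = next expected in-order byte = 45296 + 761 + 1246 + 1372 = 48675

48675


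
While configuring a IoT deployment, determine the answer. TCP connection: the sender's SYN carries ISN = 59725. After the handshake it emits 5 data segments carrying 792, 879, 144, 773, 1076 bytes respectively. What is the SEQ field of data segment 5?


The SYN occupies sequence number ISN = 59725, so the first data byte is ISN + 1 = 59726.
SEQ of data segment i = (ISN + 1) + sum of payload sizes of segments 1..i-1.
Segment 1: SEQ = 59726, payload = 792 bytes
Segment 2: SEQ = 60518, payload = 879 bytes
Segment 3: SEQ = 61397, payload = 144 bytes
Segment 4: SEQ = 61541, payload = 773 bytes
Segment 5: SEQ = 62314, payload = 1076 bytes
SEQ of segment 5 = 59726 + 792 + 879 + 144 + 773 = 62314

62314


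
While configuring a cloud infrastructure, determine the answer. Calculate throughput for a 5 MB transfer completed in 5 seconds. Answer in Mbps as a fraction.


Given: file = 5 MB, time = 5 s
File in Mb = 5 * 8 = 40 Mb
Throughput = 40 / 5 Mbps
Throughput = 8 Mbps

8


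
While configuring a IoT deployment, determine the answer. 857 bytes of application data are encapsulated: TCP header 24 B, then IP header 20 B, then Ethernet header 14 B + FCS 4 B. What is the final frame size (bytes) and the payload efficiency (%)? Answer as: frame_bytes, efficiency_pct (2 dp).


TCP segment = 857 + 24 = 881 B
IP packet = 881 + 20 = 901 B
Ethernet frame = 901 + 14 + 4 = 919 B
Efficiency = app / frame = 857 / 919 = 0.932535 = 93.2535% -> 93.25% (2 dp)

919, 93.25


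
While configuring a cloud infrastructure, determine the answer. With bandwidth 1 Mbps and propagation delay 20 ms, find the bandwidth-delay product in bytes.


Given: bandwidth = 1 Mbps, delay = 20 ms
BDP in bits = 1 * 10^6 * 20 / 1000
BDP in bits = 20000
BDP in bytes = 20000 / 8 = 2500

2500


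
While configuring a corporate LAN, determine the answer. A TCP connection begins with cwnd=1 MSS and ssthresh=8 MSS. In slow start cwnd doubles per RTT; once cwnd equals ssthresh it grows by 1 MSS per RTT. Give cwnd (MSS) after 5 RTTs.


RTT 0: cwnd = 1 MSS (initial)
RTT 1: cwnd = 2 MSS (slow start, doubled)
RTT 2: cwnd = 4 MSS (slow start, doubled)
RTT 3: cwnd = 8 MSS (slow start, doubled)
RTT 4: cwnd = 9 MSS (congestion avoidance, +1)
RTT 5: cwnd = 10 MSS (congestion avoidance, +1)

10


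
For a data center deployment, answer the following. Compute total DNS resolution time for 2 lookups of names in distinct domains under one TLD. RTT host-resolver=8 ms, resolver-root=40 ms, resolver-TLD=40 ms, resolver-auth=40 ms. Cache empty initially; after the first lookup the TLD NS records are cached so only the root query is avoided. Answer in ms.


Lookup 1 (cold cache): local + root + TLD + auth = 8 + 40 + 40 + 40 = 128 ms
Lookups 2..2 (TLD NS cached -> skip root; new domain -> still ask TLD and auth): local + TLD + auth = 8 + 40 + 40 = 88 ms each
Remaining 1 lookups: 1 * 88 = 88 ms
Total = 128 + 88 = 216 ms

216


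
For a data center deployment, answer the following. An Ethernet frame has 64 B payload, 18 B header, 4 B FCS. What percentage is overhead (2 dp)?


Given: payload = 64 B, header = 18 B, trailer = 4 B
Overhead bytes = header + trailer = 18 + 4 = 22
Total frame = payload + overhead = 64 + 22 = 86
Overhead % = 22 / 86 * 100 = 25.5814% -> 25.58% (2 dp)

25.58


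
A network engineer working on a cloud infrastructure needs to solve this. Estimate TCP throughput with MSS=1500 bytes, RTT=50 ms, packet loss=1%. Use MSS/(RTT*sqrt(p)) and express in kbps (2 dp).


Given: MSS = 1500 bytes, RTT = 50 ms, loss = 1%
RTT in seconds = 50 / 1000 = 0.05
Loss rate = 1% = 0.01
sqrt(loss) = sqrt(0.01) = 0.1
Throughput (bytes/s) = 1500 / (0.05 * 0.1) = 300000.0000
Throughput (kbps) = 300000.0000 * 8 / 1000 = 2400.000000 -> 2400.00 kbps (2 dp)

2400.00


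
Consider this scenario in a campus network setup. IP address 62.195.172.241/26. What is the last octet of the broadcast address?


Given: IP = 62.195.172.241, prefix = /26
Host bits = 32 - 26 = 6
Network last octet = 241 AND mask = 192
Host part size = 2^6 - 1 = 63
Broadcast last octet = 192 OR 63 = 255

255


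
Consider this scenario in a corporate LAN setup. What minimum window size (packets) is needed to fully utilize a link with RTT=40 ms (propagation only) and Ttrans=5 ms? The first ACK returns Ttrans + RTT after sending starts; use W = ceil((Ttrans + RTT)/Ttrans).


Given: Ttrans = 5 ms, RTT = 40 ms (= 2 * Tprop, Tprop = 20 ms)
Time until first ACK returns = Ttrans + RTT = 5 + 40 = 45 ms
Need W * Ttrans >= Ttrans + RTT  ->  W >= (Ttrans + RTT) / Ttrans
(Ttrans + RTT) / Ttrans = 45 / 5 = 9
W_min = ceil(9) = 9

9


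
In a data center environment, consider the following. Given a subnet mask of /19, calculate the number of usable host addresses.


Given: subnet mask /19
Host bits = 32 - 19 = 13
Total addresses = 2^13 = 8192
Usable hosts = 8192 - 2 (network + broadcast) = 8190

8190


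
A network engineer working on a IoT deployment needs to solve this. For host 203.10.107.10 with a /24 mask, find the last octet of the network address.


Given: IP = 203.10.107.10, prefix = /24
Subnet mask = 255.255.255.0
Last octet of IP: 10
Last octet of mask: 0
Network last octet = 10 AND 0 = 0

0


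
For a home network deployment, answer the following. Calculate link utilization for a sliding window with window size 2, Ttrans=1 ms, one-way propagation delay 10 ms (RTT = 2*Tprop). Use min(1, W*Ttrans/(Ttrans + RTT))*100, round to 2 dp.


Given: W = 2, Ttrans = 1 ms, RTT = 20 ms (= 2 * Tprop, Tprop = 10 ms)
Cycle time = Ttrans + RTT = 1 + 20 = 21 ms (first packet sent until its ACK returns)
W * Ttrans = 2 * 1 = 2 ms of sending per cycle
W * Ttrans / (Ttrans + RTT) = 2 / 21 = 0.095238
U = min(1, 0.095238) = 0.095238
U% = 9.52%

9.52


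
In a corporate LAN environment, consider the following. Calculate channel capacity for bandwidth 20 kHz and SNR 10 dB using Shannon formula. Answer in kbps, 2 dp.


Given: B = 20 kHz, SNR = 10 dB
SNR linear = 10^(10/10) = 10
1 + SNR = 11
log2(11) = 3.4594316186
C = 20 * 1000 * 3.4594316186 = 69188.6324 bps
C = 69.188632 kbps -> 69.19 kbps (2 dp)

69.19


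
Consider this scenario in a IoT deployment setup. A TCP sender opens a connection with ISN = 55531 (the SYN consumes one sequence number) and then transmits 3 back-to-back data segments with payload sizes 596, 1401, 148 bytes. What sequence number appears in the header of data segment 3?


The SYN occupies sequence number ISN = 55531, so the first data byte is ISN + 1 = 55532.
SEQ of data segment i = (ISN + 1) + sum of payload sizes of segments 1..i-1.
Segment 1: SEQ = 55532, payload = 596 bytes
Segment 2: SEQ = 56128, payload = 1401 bytes
Segment 3: SEQ = 57529, payload = 148 bytes
SEQ of segment 3 = 55532 + 596 + 1401 = 57529

57529


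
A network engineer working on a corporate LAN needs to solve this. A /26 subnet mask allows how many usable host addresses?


Given: subnet mask /26
Host bits = 32 - 26 = 6
Total addresses = 2^6 = 64
Usable hosts = 64 - 2 (network + broadcast) = 62

62


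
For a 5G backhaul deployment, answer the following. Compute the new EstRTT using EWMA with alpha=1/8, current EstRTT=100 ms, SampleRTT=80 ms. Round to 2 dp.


Given: EstRTT = 100 ms, SampleRTT = 80 ms, alpha = 1/8
New EstRTT = (1 - alpha) * EstRTT + alpha * SampleRTT
(7/8) * 100 = 87.5
(1/8) * 80 = 10
New EstRTT = 87.5 + 10 = 97.5 ms -> 97.50 ms (2 dp)

97.50


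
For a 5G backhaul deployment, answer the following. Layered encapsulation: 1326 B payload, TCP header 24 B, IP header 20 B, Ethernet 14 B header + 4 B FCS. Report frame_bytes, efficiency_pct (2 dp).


TCP segment = 1326 + 24 = 1350 B
IP packet = 1350 + 20 = 1370 B
Ethernet frame = 1370 + 14 + 4 = 1388 B
Efficiency = app / frame = 1326 / 1388 = 0.955331 = 95.5331% -> 95.53% (2 dp)

1388, 95.53


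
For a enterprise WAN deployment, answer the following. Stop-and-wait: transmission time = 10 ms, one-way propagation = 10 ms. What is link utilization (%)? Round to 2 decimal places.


Given: Ttrans = 10 ms, Tprop = 10 ms
RTT = 2 * Tprop = 2 * 10 = 20 ms
U = Ttrans / (Ttrans + RTT)
U = 10 / (10 + 20)
U = 10 / 30 = 0.333333
U% = 33.33%

33.33


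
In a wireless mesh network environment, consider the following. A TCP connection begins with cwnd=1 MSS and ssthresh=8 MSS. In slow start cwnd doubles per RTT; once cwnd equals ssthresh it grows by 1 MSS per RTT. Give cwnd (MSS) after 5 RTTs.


RTT 0: cwnd = 1 MSS (initial)
RTT 1: cwnd = 2 MSS (slow start, doubled)
RTT 2: cwnd = 4 MSS (slow start, doubled)
RTT 3: cwnd = 8 MSS (slow start, doubled)
RTT 4: cwnd = 9 MSS (congestion avoidance, +1)
RTT 5: cwnd = 10 MSS (congestion avoidance, +1)

10


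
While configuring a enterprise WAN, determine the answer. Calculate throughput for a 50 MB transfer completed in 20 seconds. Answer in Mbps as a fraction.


Given: file = 50 MB, time = 20 s
File in Mb = 50 * 8 = 400 Mb
Throughput = 400 / 20 Mbps
Throughput = 20 Mbps

20


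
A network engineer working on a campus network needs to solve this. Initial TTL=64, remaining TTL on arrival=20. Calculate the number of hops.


Given: initial TTL = 64, received TTL = 20
Hops = initial TTL - received TTL
Hops = 64 - 20 = 44

44


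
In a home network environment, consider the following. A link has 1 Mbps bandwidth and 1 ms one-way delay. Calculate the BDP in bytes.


Given: bandwidth = 1 Mbps, delay = 1 ms
BDP in bits = 1 * 10^6 * 1 / 1000
BDP in bits = 1000
BDP in bytes = 1000 / 8 = 125

125


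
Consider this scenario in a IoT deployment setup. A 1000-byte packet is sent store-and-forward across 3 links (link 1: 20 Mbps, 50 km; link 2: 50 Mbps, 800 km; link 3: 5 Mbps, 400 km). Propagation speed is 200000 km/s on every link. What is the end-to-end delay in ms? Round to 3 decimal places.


Packet = 1000 bytes = 8000 bits. Store-and-forward: sum (t_trans + t_prop) per link.
Link 1: t_trans = 8000/(20*10^6) s = 0.4000 ms; t_prop = 50/200000 s = 0.2500 ms; subtotal = 0.6500 ms
Link 2: t_trans = 8000/(50*10^6) s = 0.1600 ms; t_prop = 800/200000 s = 4.0000 ms; subtotal = 4.1600 ms
Link 3: t_trans = 8000/(5*10^6) s = 1.6000 ms; t_prop = 400/200000 s = 2.0000 ms; subtotal = 3.6000 ms
End-to-end = 0.6500 + 4.1600 + 3.6000 = 8.4100 ms -> 8.410 ms (3 dp)

8.410


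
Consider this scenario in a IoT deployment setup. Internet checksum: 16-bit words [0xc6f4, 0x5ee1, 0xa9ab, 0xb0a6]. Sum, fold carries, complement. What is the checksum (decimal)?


Given words: [0xc6f4, 0x5ee1, 0xa9ab, 0xb0a6]
Step 1: Sum all words
Raw sum = 50932 + 24289 + 43435 + 45222 = 163878
Step 2: Fold carry: (32806 + 2) = 32808
One's complement = ~32808 & 0xFFFF = 32727

32727


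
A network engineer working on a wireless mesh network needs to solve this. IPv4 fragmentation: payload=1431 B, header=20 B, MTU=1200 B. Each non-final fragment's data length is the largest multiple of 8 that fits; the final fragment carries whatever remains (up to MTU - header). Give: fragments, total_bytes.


Max data per non-final fragment = floor((MTU - header)/8)*8 = floor((1200 - 20)/8)*8 = floor(1180/8)*8 = 1176 B
Final fragment needs no 8-byte alignment: it can carry up to MTU - header = 1180 B
Non-final fragments needed = ceil((payload - 1180) / 1176) = ceil(251/1176) = ceil(0.2134) = 1
Number of fragments = 1 + 1 = 2
Fragment sizes (data): 1 * 1176 B + 255 B (last, 255 <= 1180 OK)
Total bytes sent = payload + n_frags * header = 1431 + 2*20 = 1431 + 40 = 1471 B

2, 1471


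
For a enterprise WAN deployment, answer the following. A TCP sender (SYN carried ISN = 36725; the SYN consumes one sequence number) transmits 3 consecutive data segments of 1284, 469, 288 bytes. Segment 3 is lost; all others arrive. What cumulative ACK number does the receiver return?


SYN uses sequence number 36725; first data byte = ISN + 1 = 36726.
Segment 1: SEQ = 36726, len = 1284 B, covers [36726, 38009]
Segment 2: SEQ = 38010, len = 469 B, covers [38010, 38478]
Segment 3: SEQ = 38479, len = 288 B, covers [38479, 38766] [LOST]
In-order data received: bytes [36726, 38478] (segments 1..2).
Segment 3 missing -> gap begins at byte 38479.
Cumulative ACK = next expected in-order byte = 36726 + 1284 + 469 = 38479

38479


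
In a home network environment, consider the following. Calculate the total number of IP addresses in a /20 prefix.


Given: CIDR prefix /20
Host bits = 32 - 20 = 12
Total addresses = 2^12 = 4096

4096


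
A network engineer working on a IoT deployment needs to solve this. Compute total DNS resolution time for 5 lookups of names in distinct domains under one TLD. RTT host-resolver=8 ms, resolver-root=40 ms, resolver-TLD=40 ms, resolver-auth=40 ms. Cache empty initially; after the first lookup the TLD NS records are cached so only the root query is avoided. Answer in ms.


Lookup 1 (cold cache): local + root + TLD + auth = 8 + 40 + 40 + 40 = 128 ms
Lookups 2..5 (TLD NS cached -> skip root; new domain -> still ask TLD and auth): local + TLD + auth = 8 + 40 + 40 = 88 ms each
Remaining 4 lookups: 4 * 88 = 352 ms
Total = 128 + 352 = 480 ms

480


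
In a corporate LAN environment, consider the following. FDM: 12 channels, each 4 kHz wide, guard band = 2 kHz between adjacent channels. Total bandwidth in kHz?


Given: 12 channels, 4 kHz each, guard = 2 kHz
Channel bandwidth = 12 * 4 = 48 kHz
Guard bands = 11 gaps * 2 kHz = 22 kHz
Total = 48 + 22 = 70 kHz

70


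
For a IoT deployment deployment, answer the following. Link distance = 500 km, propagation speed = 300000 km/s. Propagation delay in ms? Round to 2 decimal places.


Given: distance = 500 km, speed = 300000 km/s
Delay = distance / speed = 500 / 300000 seconds
Delay in ms = 500 * 1000 / 300000
Delay = 1.6667 ms
Rounded to 2 dp = 1.67 ms

1.67


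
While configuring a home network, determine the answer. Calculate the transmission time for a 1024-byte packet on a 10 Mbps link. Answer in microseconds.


Given: packet = 1024 bytes, bandwidth = 10 Mbps
Packet in bits = 1024 * 8 = 8192 bits
Bandwidth = 10 * 10^6 = 10000000 bps
Time = 8192 / 10000000 seconds
Time in us = 8192 * 10^6 / 10000000 = 819.2

819.2


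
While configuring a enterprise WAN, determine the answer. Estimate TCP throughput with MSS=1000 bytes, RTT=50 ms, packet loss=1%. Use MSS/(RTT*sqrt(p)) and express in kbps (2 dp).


Given: MSS = 1000 bytes, RTT = 50 ms, loss = 1%
RTT in seconds = 50 / 1000 = 0.05
Loss rate = 1% = 0.01
sqrt(loss) = sqrt(0.01) = 0.1
Throughput (bytes/s) = 1000 / (0.05 * 0.1) = 200000.0000
Throughput (kbps) = 200000.0000 * 8 / 1000 = 1600.000000 -> 1600.00 kbps (2 dp)

1600.00


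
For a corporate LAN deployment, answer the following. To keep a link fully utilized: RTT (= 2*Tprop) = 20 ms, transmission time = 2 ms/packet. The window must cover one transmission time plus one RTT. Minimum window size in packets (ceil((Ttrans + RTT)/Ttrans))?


Given: Ttrans = 2 ms, RTT = 20 ms (= 2 * Tprop, Tprop = 10 ms)
Time until first ACK returns = Ttrans + RTT = 2 + 20 = 22 ms
Need W * Ttrans >= Ttrans + RTT  ->  W >= (Ttrans + RTT) / Ttrans
(Ttrans + RTT) / Ttrans = 22 / 2 = 11
W_min = ceil(11) = 11

11


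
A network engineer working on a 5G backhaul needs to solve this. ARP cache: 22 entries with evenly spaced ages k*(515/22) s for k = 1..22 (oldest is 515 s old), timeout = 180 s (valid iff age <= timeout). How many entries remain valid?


Ages are k * 515/22 s for k = 1..22 (spacing = 23.4091 s).
Entry k is valid iff k * 515/22 <= 180 iff k <= 22 * 180 / 515 = 7.6893
n_valid = floor(7.6893) = 7
(n_stale = 22 - 7 = 15)

7


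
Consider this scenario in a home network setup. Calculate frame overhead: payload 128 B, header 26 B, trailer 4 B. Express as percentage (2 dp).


Given: payload = 128 B, header = 26 B, trailer = 4 B
Overhead bytes = header + trailer = 26 + 4 = 30
Total frame = payload + overhead = 128 + 30 = 158
Overhead % = 30 / 158 * 100 = 18.9873% -> 18.99% (2 dp)

18.99


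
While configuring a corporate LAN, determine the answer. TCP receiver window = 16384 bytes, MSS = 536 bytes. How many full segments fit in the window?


Given: RWND = 16384 bytes, MSS = 536 bytes
Full segments = floor(RWND / MSS)
Full segments = floor(16384 / 536)
Full segments = floor(30.5672) = 30

30


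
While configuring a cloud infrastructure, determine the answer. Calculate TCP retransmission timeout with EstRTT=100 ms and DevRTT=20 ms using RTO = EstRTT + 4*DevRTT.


Given: EstRTT = 100 ms, DevRTT = 20 ms
Timeout = EstRTT + 4 * DevRTT
4 * DevRTT = 4 * 20 = 80
Timeout = 100 + 80 = 180 ms

180


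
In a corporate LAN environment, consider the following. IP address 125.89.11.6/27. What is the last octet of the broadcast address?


Given: IP = 125.89.11.6, prefix = /27
Host bits = 32 - 27 = 5
Network last octet = 6 AND mask = 0
Host part size = 2^5 - 1 = 31
Broadcast last octet = 0 OR 31 = 31

31


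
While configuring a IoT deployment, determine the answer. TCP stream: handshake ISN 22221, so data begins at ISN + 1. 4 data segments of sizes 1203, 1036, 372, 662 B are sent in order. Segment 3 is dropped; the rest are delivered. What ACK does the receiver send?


SYN uses sequence number 22221; first data byte = ISN + 1 = 22222.
Segment 1: SEQ = 22222, len = 1203 B, covers [22222, 23424]
Segment 2: SEQ = 23425, len = 1036 B, covers [23425, 24460]
Segment 3: SEQ = 24461, len = 372 B, covers [24461, 24832] [LOST]
Segment 4: SEQ = 24833, len = 662 B, covers [24833, 25494]
In-order data received: bytes [22222, 24460] (segments 1..2).
Segment 3 missing -> gap begins at byte 24461; later segments buffered out of order.
Cumulative ACK = next expected in-order byte = 22222 + 1203 + 1036 = 24461

24461


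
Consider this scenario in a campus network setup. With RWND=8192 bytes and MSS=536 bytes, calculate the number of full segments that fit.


Given: RWND = 8192 bytes, MSS = 536 bytes
Full segments = floor(RWND / MSS)
Full segments = floor(8192 / 536)
Full segments = floor(15.2836) = 15

15


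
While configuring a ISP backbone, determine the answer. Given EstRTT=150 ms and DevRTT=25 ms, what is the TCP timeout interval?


Given: EstRTT = 150 ms, DevRTT = 25 ms
Timeout = EstRTT + 4 * DevRTT
4 * DevRTT = 4 * 25 = 100
Timeout = 150 + 100 = 250 ms

250


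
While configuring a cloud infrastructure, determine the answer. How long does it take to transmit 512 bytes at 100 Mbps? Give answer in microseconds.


Given: packet = 512 bytes, bandwidth = 100 Mbps
Packet in bits = 512 * 8 = 4096 bits
Bandwidth = 100 * 10^6 = 100000000 bps
Time = 4096 / 100000000 seconds
Time in us = 4096 * 10^6 / 100000000 = 40.96

40.96


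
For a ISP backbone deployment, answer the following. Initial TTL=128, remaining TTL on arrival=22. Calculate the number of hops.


Given: initial TTL = 128, received TTL = 22
Hops = initial TTL - received TTL
Hops = 128 - 22 = 106

106


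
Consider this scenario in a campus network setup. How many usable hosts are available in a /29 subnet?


Given: subnet mask /29
Host bits = 32 - 29 = 3
Total addresses = 2^3 = 8
Usable hosts = 8 - 2 (network + broadcast) = 6

6


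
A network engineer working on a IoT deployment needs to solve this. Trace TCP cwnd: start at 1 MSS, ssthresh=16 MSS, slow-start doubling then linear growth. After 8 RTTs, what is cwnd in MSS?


RTT 0: cwnd = 1 MSS (initial)
RTT 1: cwnd = 2 MSS (slow start, doubled)
RTT 2: cwnd = 4 MSS (slow start, doubled)
RTT 3: cwnd = 8 MSS (slow start, doubled)
RTT 4: cwnd = 16 MSS (slow start, doubled)
RTT 5: cwnd = 17 MSS (congestion avoidance, +1)
RTT 6: cwnd = 18 MSS (congestion avoidance, +1)
RTT 7: cwnd = 19 MSS (congestion avoidance, +1)
RTT 8: cwnd = 20 MSS (congestion avoidance, +1)

20


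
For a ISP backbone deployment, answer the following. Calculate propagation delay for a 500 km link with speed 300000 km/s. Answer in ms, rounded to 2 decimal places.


Given: distance = 500 km, speed = 300000 km/s
Delay = distance / speed = 500 / 300000 seconds
Delay in ms = 500 * 1000 / 300000
Delay = 1.6667 ms
Rounded to 2 dp = 1.67 ms

1.67


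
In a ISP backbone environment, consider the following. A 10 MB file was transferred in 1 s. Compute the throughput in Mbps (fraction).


Given: file = 10 MB, time = 1 s
File in Mb = 10 * 8 = 80 Mb
Throughput = 80 / 1 Mbps
Throughput = 80 Mbps

80


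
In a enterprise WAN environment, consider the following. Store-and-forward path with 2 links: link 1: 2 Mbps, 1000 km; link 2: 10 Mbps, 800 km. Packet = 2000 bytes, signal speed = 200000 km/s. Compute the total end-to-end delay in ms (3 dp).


Packet = 2000 bytes = 16000 bits. Store-and-forward: sum (t_trans + t_prop) per link.
Link 1: t_trans = 16000/(2*10^6) s = 8.0000 ms; t_prop = 1000/200000 s = 5.0000 ms; subtotal = 13.0000 ms
Link 2: t_trans = 16000/(10*10^6) s = 1.6000 ms; t_prop = 800/200000 s = 4.0000 ms; subtotal = 5.6000 ms
End-to-end = 13.0000 + 5.6000 = 18.6000 ms -> 18.600 ms (3 dp)

18.600
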